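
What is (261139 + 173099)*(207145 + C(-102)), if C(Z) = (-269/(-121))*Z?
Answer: 10872063269466/121 ≈ 8.9852e+10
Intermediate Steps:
C(Z) = 269*Z/121 (C(Z) = (-269*(-1/121))*Z = 269*Z/121)
(261139 + 173099)*(207145 + C(-102)) = (261139 + 173099)*(207145 + (269/121)*(-102)) = 434238*(207145 - 27438/121) = 434238*(25037107/121) = 10872063269466/121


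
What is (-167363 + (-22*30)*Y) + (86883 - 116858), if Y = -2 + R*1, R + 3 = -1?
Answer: -193378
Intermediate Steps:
R = -4 (R = -3 - 1 = -4)
Y = -6 (Y = -2 - 4*1 = -2 - 4 = -6)
(-167363 + (-22*30)*Y) + (86883 - 116858) = (-167363 - 22*30*(-6)) + (86883 - 116858) = (-167363 - 660*(-6)) - 29975 = (-167363 + 3960) - 29975 = -163403 - 29975 = -193378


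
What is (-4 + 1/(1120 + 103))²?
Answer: 23921881/1495729 ≈ 15.993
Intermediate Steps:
(-4 + 1/(1120 + 103))² = (-4 + 1/1223)² = (-4891/1223)² = 23921881/1495729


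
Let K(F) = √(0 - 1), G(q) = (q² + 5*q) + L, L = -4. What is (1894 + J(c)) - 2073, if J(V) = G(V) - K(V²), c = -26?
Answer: 363 - I ≈ 363.0 - 1.0*I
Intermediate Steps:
G(q) = -4 + q² + 5*q (G(q) = (q² + 5*q) - 4 = -4 + q² + 5*q)
K(F) = I (K(F) = √(-1) = I)
J(V) = -4 + V² - I + 5*V (J(V) = (-4 + V² + 5*V) - I = -4 + V² - I + 5*V)
(1894 + J(c)) - 2073 = (1894 + (-4 + (-26)² - I + 5*(-26))) - 2073 = (1894 + (-4 + 676 - I - 130)) - 2073 = (1894 + (542 - I)) - 2073 = (2436 - I) - 2073 = 363 - I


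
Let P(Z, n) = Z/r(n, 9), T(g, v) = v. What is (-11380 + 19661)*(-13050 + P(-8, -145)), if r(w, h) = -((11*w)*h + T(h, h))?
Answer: -775164982774/7173 ≈ -1.0807e+8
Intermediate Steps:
r(w, h) = -h - 11*h*w (r(w, h) = -((11*w)*h + h) = -(11*h*w + h) = -(h + 11*h*w) = -h - 11*h*w)
P(Z, n) = Z/(-9 - 99*n) (P(Z, n) = Z/((9*(-1 - 11*n))) = Z/(-9 - 99*n))
(-11380 + 19661)*(-13050 + P(-8, -145)) = (-11380 + 19661)*(-13050 - 1*(-8)/(9 + 99*(-145))) = 8281*(-13050 - 1*(-8)/(9 - 14355)) = 8281*(-13050 - 1*(-8)/(-14346)) = 8281*(-13050 - 1*(-8)*(-1/14346)) = 8281*(-13050 - 4/7173) = 8281*(-93607654/7173) = -775164982774/7173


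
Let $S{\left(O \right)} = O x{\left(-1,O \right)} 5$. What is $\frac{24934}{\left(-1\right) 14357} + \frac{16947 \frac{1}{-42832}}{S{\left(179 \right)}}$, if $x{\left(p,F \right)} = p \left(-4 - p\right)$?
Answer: $- \frac{136559573779}{78624346640} \approx -1.7369$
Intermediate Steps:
$S{\left(O \right)} = 15 O$ ($S{\left(O \right)} = O \left(\left(-1\right) \left(-1\right) \left(4 - 1\right)\right) 5 = O \left(\left(-1\right) \left(-1\right) 3\right) 5 = O 3 \cdot 5 = 3 O 5 = 15 O$)
$\frac{24934}{\left(-1\right) 14357} + \frac{16947 \frac{1}{-42832}}{S{\left(179 \right)}} = \frac{24934}{\left(-1\right) 14357} + \frac{16947 \frac{1}{-42832}}{15 \cdot 179} = \frac{24934}{-14357} + \frac{16947 \left(- \frac{1}{42832}\right)}{2685} = 24934 \left(- \frac{1}{14357}\right) - \frac{5649}{38334640} = - \frac{3562}{2051} - \frac{5649}{38334640} = - \frac{136559573779}{78624346640}$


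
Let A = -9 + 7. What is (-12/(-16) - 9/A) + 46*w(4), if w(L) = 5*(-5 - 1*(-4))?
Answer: -899/4 ≈ -224.75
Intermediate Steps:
A = -2
w(L) = -5 (w(L) = 5*(-5 + 4) = 5*(-1) = -5)
(-12/(-16) - 9/A) + 46*w(4) = (-12/(-16) - 9/(-2)) + 46*(-5) = (-12*(-1/16) - 9*(-½)) - 230 = (¾ + 9/2) - 230 = 21/4 - 230 = -899/4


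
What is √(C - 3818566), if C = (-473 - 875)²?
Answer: I*√2001462 ≈ 1414.7*I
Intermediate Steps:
C = 1817104 (C = (-1348)² = 1817104)
√(C - 3818566) = √(1817104 - 3818566) = √(-2001462) = I*√2001462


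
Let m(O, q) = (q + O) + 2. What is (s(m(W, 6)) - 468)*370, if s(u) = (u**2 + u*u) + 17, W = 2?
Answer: -92870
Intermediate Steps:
m(O, q) = 2 + O + q (m(O, q) = (O + q) + 2 = 2 + O + q)
s(u) = 17 + 2*u**2 (s(u) = (u**2 + u**2) + 17 = 2*u**2 + 17 = 17 + 2*u**2)
(s(m(W, 6)) - 468)*370 = ((17 + 2*(2 + 2 + 6)**2) - 468)*370 = ((17 + 2*10**2) - 468)*370 = ((17 + 2*100) - 468)*370 = ((17 + 200) - 468)*370 = (217 - 468)*370 = -251*370 = -92870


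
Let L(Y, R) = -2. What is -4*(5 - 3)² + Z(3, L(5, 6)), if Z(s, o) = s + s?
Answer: -10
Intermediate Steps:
Z(s, o) = 2*s
-4*(5 - 3)² + Z(3, L(5, 6)) = -4*(5 - 3)² + 2*3 = -4*2² + 6 = -4*4 + 6 = -16 + 6 = -10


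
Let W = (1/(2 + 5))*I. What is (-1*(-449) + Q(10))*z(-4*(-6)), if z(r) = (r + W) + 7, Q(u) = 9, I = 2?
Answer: 100302/7 ≈ 14329.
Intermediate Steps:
W = 2/7 (W = (1/(2 + 5))*2 = (1/7)*2 = ((⅐)*1)*2 = (⅐)*2 = 2/7 ≈ 0.28571)
z(r) = 51/7 + r (z(r) = (r + 2/7) + 7 = (2/7 + r) + 7 = 51/7 + r)
(-1*(-449) + Q(10))*z(-4*(-6)) = (-1*(-449) + 9)*(51/7 - 4*(-6)) = (449 + 9)*(51/7 + 24) = 458*(219/7) = 100302/7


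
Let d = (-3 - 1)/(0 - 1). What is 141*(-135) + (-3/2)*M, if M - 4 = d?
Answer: -19047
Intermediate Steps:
d = 4 (d = -4/(-1) = -4*(-1) = 4)
M = 8 (M = 4 + 4 = 8)
141*(-135) + (-3/2)*M = 141*(-135) + (-3/2)*8 = -19035 + ((1/2)*(-3))*8 = -19035 - 3/2*8 = -19035 - 12 = -19047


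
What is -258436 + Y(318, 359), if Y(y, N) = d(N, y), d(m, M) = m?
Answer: -258077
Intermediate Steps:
Y(y, N) = N
-258436 + Y(318, 359) = -258436 + 359 = -258077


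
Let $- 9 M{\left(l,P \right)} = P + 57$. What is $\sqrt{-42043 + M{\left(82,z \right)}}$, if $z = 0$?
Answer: $\frac{2 i \sqrt{94611}}{3} \approx 205.06 i$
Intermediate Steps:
$M{\left(l,P \right)} = - \frac{19}{3} - \frac{P}{9}$ ($M{\left(l,P \right)} = - \frac{P + 57}{9} = - \frac{57 + P}{9} = - \frac{19}{3} - \frac{P}{9}$)
$\sqrt{-42043 + M{\left(82,z \right)}} = \sqrt{-42043 - \frac{19}{3}} = \sqrt{- \frac{126148}{3}} = \frac{2 i \sqrt{94611}}{3}$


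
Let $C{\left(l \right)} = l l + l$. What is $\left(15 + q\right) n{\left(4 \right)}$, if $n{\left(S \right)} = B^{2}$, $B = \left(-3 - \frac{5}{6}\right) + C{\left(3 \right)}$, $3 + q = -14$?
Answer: $- \frac{2401}{18} \approx -133.39$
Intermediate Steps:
$q = -17$ ($q = -3 - 14 = -17$)
$C{\left(l \right)} = l + l^{2}$ ($C{\left(l \right)} = l^{2} + l = l + l^{2}$)
$B = \frac{49}{6}$ ($B = \left(-3 - \frac{5}{6}\right) + 3 \left(1 + 3\right) = \left(-3 - \frac{5}{6}\right) + 3 \cdot 4 = \left(-3 - \frac{5}{6}\right) + 12 = - \frac{23}{6} + 12 = \frac{49}{6} \approx 8.1667$)
$n{\left(S \right)} = \frac{2401}{36}$ ($n{\left(S \right)} = \left(\frac{49}{6}\right)^{2} = \frac{2401}{36}$)
$\left(15 + q\right) n{\left(4 \right)} = \left(15 - 17\right) \frac{2401}{36} = \left(-2\right) \frac{2401}{36} = - \frac{2401}{18}$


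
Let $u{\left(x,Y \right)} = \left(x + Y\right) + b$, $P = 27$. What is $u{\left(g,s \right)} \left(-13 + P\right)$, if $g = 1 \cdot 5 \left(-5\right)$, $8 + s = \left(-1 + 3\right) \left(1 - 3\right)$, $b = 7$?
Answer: $-420$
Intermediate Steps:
$s = -12$ ($s = -8 + \left(-1 + 3\right) \left(1 - 3\right) = -8 + 2 \left(-2\right) = -8 - 4 = -12$)
$g = -25$ ($g = 5 \left(-5\right) = -25$)
$u{\left(x,Y \right)} = 7 + Y + x$ ($u{\left(x,Y \right)} = \left(x + Y\right) + 7 = \left(Y + x\right) + 7 = 7 + Y + x$)
$u{\left(g,s \right)} \left(-13 + P\right) = \left(7 - 12 - 25\right) \left(-13 + 27\right) = \left(-30\right) 14 = -420$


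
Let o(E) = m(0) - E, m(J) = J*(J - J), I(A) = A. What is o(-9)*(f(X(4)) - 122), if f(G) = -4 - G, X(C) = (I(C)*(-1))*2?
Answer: -1062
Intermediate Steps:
X(C) = -2*C (X(C) = (C*(-1))*2 = -C*2 = -2*C)
m(J) = 0 (m(J) = J*0 = 0)
o(E) = -E (o(E) = 0 - E = -E)
o(-9)*(f(X(4)) - 122) = (-1*(-9))*((-4 - (-2)*4) - 122) = 9*((-4 - 1*(-8)) - 122) = 9*((-4 + 8) - 122) = 9*(4 - 122) = 9*(-118) = -1062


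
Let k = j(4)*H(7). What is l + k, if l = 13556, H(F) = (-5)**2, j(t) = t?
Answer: 13656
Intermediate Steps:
H(F) = 25
k = 100 (k = 4*25 = 100)
l + k = 13556 + 100 = 13656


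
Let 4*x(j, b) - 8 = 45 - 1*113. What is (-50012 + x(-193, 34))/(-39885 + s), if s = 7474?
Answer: 50027/32411 ≈ 1.5435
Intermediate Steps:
x(j, b) = -15 (x(j, b) = 2 + (45 - 1*113)/4 = 2 + (45 - 113)/4 = 2 + (¼)*(-68) = 2 - 17 = -15)
(-50012 + x(-193, 34))/(-39885 + s) = (-50012 - 15)/(-39885 + 7474) = -50027/(-32411) = -50027*(-1/32411) = 50027/32411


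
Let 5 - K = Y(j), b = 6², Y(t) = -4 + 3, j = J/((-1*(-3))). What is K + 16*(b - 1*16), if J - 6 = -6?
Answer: 326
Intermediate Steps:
J = 0 (J = 6 - 6 = 0)
j = 0 (j = 0/((-1*(-3))) = 0/3 = 0*(⅓) = 0)
Y(t) = -1
b = 36
K = 6 (K = 5 - 1*(-1) = 5 + 1 = 6)
K + 16*(b - 1*16) = 6 + 16*(36 - 1*16) = 6 + 16*(36 - 16) = 6 + 16*20 = 6 + 320 = 326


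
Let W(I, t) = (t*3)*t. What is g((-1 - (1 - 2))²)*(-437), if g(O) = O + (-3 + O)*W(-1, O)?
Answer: 0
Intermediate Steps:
W(I, t) = 3*t² (W(I, t) = (3*t)*t = 3*t²)
g(O) = O + 3*O²*(-3 + O) (g(O) = O + (-3 + O)*(3*O²) = O + 3*O²*(-3 + O))
g((-1 - (1 - 2))²)*(-437) = ((-1 - (1 - 2))²*(1 - 9*(-1 - (1 - 2))² + 3*((-1 - (1 - 2))²)²))*(-437) = ((-1 - 1*(-1))²*(1 - 9*(-1 - 1*(-1))² + 3*((-1 - 1*(-1))²)²))*(-437) = ((-1 + 1)²*(1 - 9*(-1 + 1)² + 3*((-1 + 1)²)²))*(-437) = (0²*(1 - 9*0² + 3*(0²)²))*(-437) = (0*(1 - 9*0 + 3*0²))*(-437) = (0*(1 + 0 + 3*0))*(-437) = (0*(1 + 0 + 0))*(-437) = (0*1)*(-437) = 0*(-437) = 0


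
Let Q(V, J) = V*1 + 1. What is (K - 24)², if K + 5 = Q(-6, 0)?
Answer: 1156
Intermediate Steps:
Q(V, J) = 1 + V (Q(V, J) = V + 1 = 1 + V)
K = -10 (K = -5 + (1 - 6) = -5 - 5 = -10)
(K - 24)² = (-10 - 24)² = (-34)² = 1156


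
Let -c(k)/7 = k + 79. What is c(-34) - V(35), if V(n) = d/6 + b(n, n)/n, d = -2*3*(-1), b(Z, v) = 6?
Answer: -11066/35 ≈ -316.17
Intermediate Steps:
c(k) = -553 - 7*k (c(k) = -7*(k + 79) = -7*(79 + k) = -553 - 7*k)
d = 6 (d = -6*(-1) = 6)
V(n) = 1 + 6/n (V(n) = 6/6 + 6/n = 6*(1/6) + 6/n = 1 + 6/n)
c(-34) - V(35) = (-553 - 7*(-34)) - (6 + 35)/35 = (-553 + 238) - 41/35 = -315 - 1*41/35 = -315 - 41/35 = -11066/35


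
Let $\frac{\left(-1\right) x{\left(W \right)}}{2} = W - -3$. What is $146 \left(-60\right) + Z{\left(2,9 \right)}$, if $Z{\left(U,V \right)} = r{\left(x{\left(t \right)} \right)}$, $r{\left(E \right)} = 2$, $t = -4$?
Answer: $-8758$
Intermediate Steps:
$x{\left(W \right)} = -6 - 2 W$ ($x{\left(W \right)} = - 2 \left(W - -3\right) = - 2 \left(W + 3\right) = - 2 \left(3 + W\right) = -6 - 2 W$)
$Z{\left(U,V \right)} = 2$
$146 \left(-60\right) + Z{\left(2,9 \right)} = 146 \left(-60\right) + 2 = -8760 + 2 = -8758$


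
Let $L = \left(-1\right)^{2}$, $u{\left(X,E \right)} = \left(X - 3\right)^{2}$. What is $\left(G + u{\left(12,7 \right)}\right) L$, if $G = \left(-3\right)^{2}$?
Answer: $90$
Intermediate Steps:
$u{\left(X,E \right)} = \left(-3 + X\right)^{2}$
$G = 9$
$L = 1$
$\left(G + u{\left(12,7 \right)}\right) L = \left(9 + \left(-3 + 12\right)^{2}\right) 1 = \left(9 + 9^{2}\right) 1 = \left(9 + 81\right) 1 = 90 \cdot 1 = 90$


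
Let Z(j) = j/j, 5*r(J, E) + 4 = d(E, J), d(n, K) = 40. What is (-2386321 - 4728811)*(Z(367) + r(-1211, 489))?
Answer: -291720412/5 ≈ -5.8344e+7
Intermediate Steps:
r(J, E) = 36/5 (r(J, E) = -4/5 + (1/5)*40 = -4/5 + 8 = 36/5)
Z(j) = 1
(-2386321 - 4728811)*(Z(367) + r(-1211, 489)) = (-2386321 - 4728811)*(1 + 36/5) = -7115132*41/5 = -291720412/5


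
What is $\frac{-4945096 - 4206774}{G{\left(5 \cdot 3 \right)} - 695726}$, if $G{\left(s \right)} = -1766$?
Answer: $\frac{4575935}{348746} \approx 13.121$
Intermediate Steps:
$\frac{-4945096 - 4206774}{G{\left(5 \cdot 3 \right)} - 695726} = \frac{-4945096 - 4206774}{-1766 - 695726} = - \frac{9151870}{-697492} = \left(-9151870\right) \left(- \frac{1}{697492}\right) = \frac{4575935}{348746}$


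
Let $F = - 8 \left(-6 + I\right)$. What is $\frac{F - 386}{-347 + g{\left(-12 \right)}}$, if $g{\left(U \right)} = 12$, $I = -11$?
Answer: $\frac{50}{67} \approx 0.74627$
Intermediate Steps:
$F = 136$ ($F = - 8 \left(-6 - 11\right) = \left(-8\right) \left(-17\right) = 136$)
$\frac{F - 386}{-347 + g{\left(-12 \right)}} = \frac{136 - 386}{-347 + 12} = - \frac{250}{-335} = \left(-250\right) \left(- \frac{1}{335}\right) = \frac{50}{67}$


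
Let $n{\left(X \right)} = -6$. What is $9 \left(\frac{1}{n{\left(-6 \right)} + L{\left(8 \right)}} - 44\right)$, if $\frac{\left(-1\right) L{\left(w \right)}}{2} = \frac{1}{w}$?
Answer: $- \frac{9936}{25} \approx -397.44$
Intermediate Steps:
$L{\left(w \right)} = - \frac{2}{w}$
$9 \left(\frac{1}{n{\left(-6 \right)} + L{\left(8 \right)}} - 44\right) = 9 \left(\frac{1}{-6 - \frac{2}{8}} - 44\right) = 9 \left(\frac{1}{-6 - \frac{1}{4}} - 44\right) = 9 \left(\frac{1}{- \frac{25}{4}} - 44\right) = 9 \left(- \frac{4}{25} - 44\right) = 9 \left(- \frac{1104}{25}\right) = - \frac{9936}{25}$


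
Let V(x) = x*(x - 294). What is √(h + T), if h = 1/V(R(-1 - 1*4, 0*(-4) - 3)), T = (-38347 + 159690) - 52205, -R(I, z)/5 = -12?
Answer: √378572032410/2340 ≈ 262.94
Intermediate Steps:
R(I, z) = 60 (R(I, z) = -5*(-12) = 60)
T = 69138 (T = 121343 - 52205 = 69138)
V(x) = x*(-294 + x)
h = -1/14040 (h = 1/(60*(-294 + 60)) = 1/(60*(-234)) = 1/(-14040) = -1/14040 ≈ -7.1225e-5)
√(h + T) = √(-1/14040 + 69138) = √(970697519/14040) = √378572032410/2340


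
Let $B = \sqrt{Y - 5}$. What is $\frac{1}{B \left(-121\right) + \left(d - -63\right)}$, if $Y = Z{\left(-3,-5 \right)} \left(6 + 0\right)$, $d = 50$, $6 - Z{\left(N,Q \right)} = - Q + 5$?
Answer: $\frac{113}{437358} + \frac{121 i \sqrt{29}}{437358} \approx 0.00025837 + 0.0014899 i$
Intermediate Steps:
$Z{\left(N,Q \right)} = 1 + Q$ ($Z{\left(N,Q \right)} = 6 - \left(- Q + 5\right) = 6 - \left(5 - Q\right) = 6 + \left(-5 + Q\right) = 1 + Q$)
$Y = -24$ ($Y = \left(1 - 5\right) \left(6 + 0\right) = \left(-4\right) 6 = -24$)
$B = i \sqrt{29}$ ($B = \sqrt{-24 - 5} = \sqrt{-29} = i \sqrt{29} \approx 5.3852 i$)
$\frac{1}{B \left(-121\right) + \left(d - -63\right)} = \frac{1}{i \sqrt{29} \left(-121\right) + \left(50 - -63\right)} = \frac{1}{- 121 i \sqrt{29} + \left(50 + 63\right)} = \frac{1}{- 121 i \sqrt{29} + 113} = \frac{1}{113 - 121 i \sqrt{29}}$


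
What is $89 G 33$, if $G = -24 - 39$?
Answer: $-185031$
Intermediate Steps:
$G = -63$
$89 G 33 = 89 \left(-63\right) 33 = \left(-5607\right) 33 = -185031$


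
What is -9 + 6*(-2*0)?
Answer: -9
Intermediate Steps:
-9 + 6*(-2*0) = -9 + 6*0 = -9 + 0 = -9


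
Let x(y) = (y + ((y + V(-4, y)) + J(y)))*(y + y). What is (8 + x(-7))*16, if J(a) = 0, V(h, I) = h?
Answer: 4160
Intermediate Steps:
x(y) = 2*y*(-4 + 2*y) (x(y) = (y + ((y - 4) + 0))*(y + y) = (y + ((-4 + y) + 0))*(2*y) = (y + (-4 + y))*(2*y) = (-4 + 2*y)*(2*y) = 2*y*(-4 + 2*y))
(8 + x(-7))*16 = (8 + 4*(-7)*(-2 - 7))*16 = (8 + 4*(-7)*(-9))*16 = (8 + 252)*16 = 260*16 = 4160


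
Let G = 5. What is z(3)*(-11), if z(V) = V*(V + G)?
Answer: -264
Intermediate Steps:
z(V) = V*(5 + V) (z(V) = V*(V + 5) = V*(5 + V))
z(3)*(-11) = (3*(5 + 3))*(-11) = (3*8)*(-11) = 24*(-11) = -264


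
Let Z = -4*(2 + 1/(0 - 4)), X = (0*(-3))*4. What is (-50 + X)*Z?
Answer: 350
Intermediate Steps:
X = 0 (X = 0*4 = 0)
Z = -7 (Z = -4*(2 + 1/(-4)) = -4*(2 - ¼) = -4*7/4 = -7)
(-50 + X)*Z = (-50 + 0)*(-7) = -50*(-7) = 350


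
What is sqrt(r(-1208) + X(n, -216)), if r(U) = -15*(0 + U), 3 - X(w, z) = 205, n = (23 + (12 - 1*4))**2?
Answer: 17*sqrt(62) ≈ 133.86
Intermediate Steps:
n = 961 (n = (23 + (12 - 4))**2 = (23 + 8)**2 = 31**2 = 961)
X(w, z) = -202 (X(w, z) = 3 - 1*205 = 3 - 205 = -202)
r(U) = -15*U
sqrt(r(-1208) + X(n, -216)) = sqrt(-15*(-1208) - 202) = sqrt(18120 - 202) = sqrt(17918) = 17*sqrt(62)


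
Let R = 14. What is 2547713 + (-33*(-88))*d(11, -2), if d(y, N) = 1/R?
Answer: 17835443/7 ≈ 2.5479e+6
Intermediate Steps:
d(y, N) = 1/14
2547713 + (-33*(-88))*d(11, -2) = 2547713 - 33*(-88)*(1/14) = 2547713 + 2904*(1/14) = 2547713 + 1452/7 = 17835443/7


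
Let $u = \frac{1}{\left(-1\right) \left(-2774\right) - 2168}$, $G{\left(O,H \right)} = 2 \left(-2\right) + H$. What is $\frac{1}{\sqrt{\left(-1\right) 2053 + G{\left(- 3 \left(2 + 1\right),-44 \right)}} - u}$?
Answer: $- \frac{606}{771562837} - \frac{367236 i \sqrt{2101}}{771562837} \approx -7.8542 \cdot 10^{-7} - 0.021817 i$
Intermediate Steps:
$G{\left(O,H \right)} = -4 + H$
$u = \frac{1}{606}$ ($u = \frac{1}{2774 - 2168} = \frac{1}{606} \approx 0.0016502$)
$\frac{1}{\sqrt{\left(-1\right) 2053 + G{\left(- 3 \left(2 + 1\right),-44 \right)}} - u} = \frac{1}{\sqrt{\left(-1\right) 2053 - 48} - \frac{1}{606}} = \frac{1}{\sqrt{-2053 - 48} - \frac{1}{606}} = \frac{1}{\sqrt{-2101} - \frac{1}{606}} = \frac{1}{i \sqrt{2101} - \frac{1}{606}} = \frac{1}{- \frac{1}{606} + i \sqrt{2101}}$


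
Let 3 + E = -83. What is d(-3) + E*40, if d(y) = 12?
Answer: -3428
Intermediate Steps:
E = -86 (E = -3 - 83 = -86)
d(-3) + E*40 = 12 - 86*40 = 12 - 3440 = -3428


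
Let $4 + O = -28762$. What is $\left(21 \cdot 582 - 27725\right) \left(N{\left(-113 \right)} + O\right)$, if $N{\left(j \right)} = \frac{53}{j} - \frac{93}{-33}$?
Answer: $\frac{554282138654}{1243} \approx 4.4592 \cdot 10^{8}$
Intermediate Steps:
$O = -28766$ ($O = -4 - 28762 = -28766$)
$N{\left(j \right)} = \frac{31}{11} + \frac{53}{j}$ ($N{\left(j \right)} = \frac{53}{j} - - \frac{31}{11} = \frac{53}{j} + \frac{31}{11} = \frac{31}{11} + \frac{53}{j}$)
$\left(21 \cdot 582 - 27725\right) \left(N{\left(-113 \right)} + O\right) = \left(21 \cdot 582 - 27725\right) \left(\left(\frac{31}{11} + \frac{53}{-113}\right) - 28766\right) = \left(12222 - 27725\right) \left(\left(\frac{31}{11} + 53 \left(- \frac{1}{113}\right)\right) - 28766\right) = - 15503 \left(\left(\frac{31}{11} - \frac{53}{113}\right) - 28766\right) = - 15503 \left(\frac{2920}{1243} - 28766\right) = \left(-15503\right) \left(- \frac{35753218}{1243}\right) = \frac{554282138654}{1243}$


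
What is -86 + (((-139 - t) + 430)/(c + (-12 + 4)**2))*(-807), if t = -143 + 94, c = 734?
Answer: -57168/133 ≈ -429.83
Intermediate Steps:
t = -49
-86 + (((-139 - t) + 430)/(c + (-12 + 4)**2))*(-807) = -86 + (((-139 - 1*(-49)) + 430)/(734 + (-12 + 4)**2))*(-807) = -86 + (((-139 + 49) + 430)/(734 + (-8)**2))*(-807) = -86 + ((-90 + 430)/(734 + 64))*(-807) = -86 + (340/798)*(-807) = -86 + (340*(1/798))*(-807) = -86 + (170/399)*(-807) = -86 - 45730/133 = -57168/133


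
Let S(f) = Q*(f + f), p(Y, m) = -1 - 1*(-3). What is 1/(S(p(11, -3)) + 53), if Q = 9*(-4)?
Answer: -1/91 ≈ -0.010989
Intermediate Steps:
Q = -36
p(Y, m) = 2 (p(Y, m) = -1 + 3 = 2)
S(f) = -72*f (S(f) = -36*(f + f) = -72*f)
1/(S(p(11, -3)) + 53) = 1/(-72*2 + 53) = 1/(-144 + 53) = 1/(-91) = -1/91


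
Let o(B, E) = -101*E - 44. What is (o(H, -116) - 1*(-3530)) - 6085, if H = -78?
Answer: 9117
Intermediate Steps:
o(B, E) = -44 - 101*E
(o(H, -116) - 1*(-3530)) - 6085 = ((-44 - 101*(-116)) - 1*(-3530)) - 6085 = ((-44 + 11716) + 3530) - 6085 = (11672 + 3530) - 6085 = 15202 - 6085 = 9117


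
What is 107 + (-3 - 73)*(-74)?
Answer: 5731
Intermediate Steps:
107 + (-3 - 73)*(-74) = 107 - 76*(-74) = 107 + 5624 = 5731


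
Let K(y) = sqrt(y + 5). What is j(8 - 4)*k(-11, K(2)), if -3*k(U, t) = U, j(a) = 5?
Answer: 55/3 ≈ 18.333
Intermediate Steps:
K(y) = sqrt(5 + y)
k(U, t) = -U/3
j(8 - 4)*k(-11, K(2)) = 5*(-1/3*(-11)) = 5*(11/3) = 55/3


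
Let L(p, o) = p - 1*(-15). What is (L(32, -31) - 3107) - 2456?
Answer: -5516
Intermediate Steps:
L(p, o) = 15 + p (L(p, o) = p + 15 = 15 + p)
(L(32, -31) - 3107) - 2456 = ((15 + 32) - 3107) - 2456 = (47 - 3107) - 2456 = -3060 - 2456 = -5516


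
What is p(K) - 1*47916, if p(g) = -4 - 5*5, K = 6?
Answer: -47945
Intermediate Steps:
p(g) = -29 (p(g) = -4 - 25 = -29)
p(K) - 1*47916 = -29 - 1*47916 = -29 - 47916 = -47945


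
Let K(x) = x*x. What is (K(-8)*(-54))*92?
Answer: -317952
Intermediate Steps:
K(x) = x²
(K(-8)*(-54))*92 = ((-8)²*(-54))*92 = (64*(-54))*92 = -3456*92 = -317952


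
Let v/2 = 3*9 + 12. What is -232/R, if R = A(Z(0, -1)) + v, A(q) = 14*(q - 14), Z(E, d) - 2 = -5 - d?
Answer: 116/73 ≈ 1.5890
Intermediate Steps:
Z(E, d) = -3 - d (Z(E, d) = 2 + (-5 - d) = -3 - d)
A(q) = -196 + 14*q (A(q) = 14*(-14 + q) = -196 + 14*q)
v = 78 (v = 2*(3*9 + 12) = 2*(27 + 12) = 2*39 = 78)
R = -146 (R = (-196 + 14*(-3 - 1*(-1))) + 78 = (-196 + 14*(-3 + 1)) + 78 = (-196 + 14*(-2)) + 78 = (-196 - 28) + 78 = -224 + 78 = -146)
-232/R = -232/(-146) = -232*(-1/146) = 116/73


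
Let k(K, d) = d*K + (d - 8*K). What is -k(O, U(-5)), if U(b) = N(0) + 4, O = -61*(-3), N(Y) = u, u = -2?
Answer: 1096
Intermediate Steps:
N(Y) = -2
O = 183
U(b) = 2 (U(b) = -2 + 4 = 2)
k(K, d) = d - 8*K + K*d (k(K, d) = K*d + (d - 8*K) = d - 8*K + K*d)
-k(O, U(-5)) = -(2 - 8*183 + 183*2) = -(2 - 1464 + 366) = -1*(-1096) = 1096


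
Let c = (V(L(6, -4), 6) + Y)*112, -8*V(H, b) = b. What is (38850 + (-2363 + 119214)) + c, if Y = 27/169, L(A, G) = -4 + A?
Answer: 26302297/169 ≈ 1.5564e+5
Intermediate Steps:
V(H, b) = -b/8
Y = 27/169 (Y = 27*(1/169) = 27/169 ≈ 0.15976)
c = -11172/169 (c = (-⅛*6 + 27/169)*112 = (-¾ + 27/169)*112 = -399/676*112 = -11172/169 ≈ -66.106)
(38850 + (-2363 + 119214)) + c = (38850 + (-2363 + 119214)) - 11172/169 = (38850 + 116851) - 11172/169 = 155701 - 11172/169 = 26302297/169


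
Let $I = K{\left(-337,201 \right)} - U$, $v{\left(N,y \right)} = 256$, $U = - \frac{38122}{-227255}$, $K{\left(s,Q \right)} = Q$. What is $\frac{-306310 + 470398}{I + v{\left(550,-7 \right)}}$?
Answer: $\frac{5327116920}{14831059} \approx 359.19$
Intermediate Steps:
$U = \frac{5446}{32465}$ ($U = \left(-38122\right) \left(- \frac{1}{227255}\right) = \frac{5446}{32465} \approx 0.16775$)
$I = \frac{6520019}{32465}$ ($I = 201 - \frac{5446}{32465} = \frac{6520019}{32465} \approx 200.83$)
$\frac{-306310 + 470398}{I + v{\left(550,-7 \right)}} = \frac{-306310 + 470398}{\frac{6520019}{32465} + 256} = \frac{164088}{\frac{14831059}{32465}} = 164088 \cdot \frac{32465}{14831059} = \frac{5327116920}{14831059}$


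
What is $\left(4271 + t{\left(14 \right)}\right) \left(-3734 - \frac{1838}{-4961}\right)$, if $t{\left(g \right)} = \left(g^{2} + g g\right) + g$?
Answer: $- \frac{86629900872}{4961} \approx -1.7462 \cdot 10^{7}$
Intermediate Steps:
$t{\left(g \right)} = g + 2 g^{2}$ ($t{\left(g \right)} = \left(g^{2} + g^{2}\right) + g = 2 g^{2} + g = g + 2 g^{2}$)
$\left(4271 + t{\left(14 \right)}\right) \left(-3734 - \frac{1838}{-4961}\right) = \left(4271 + 14 \left(1 + 2 \cdot 14\right)\right) \left(-3734 - \frac{1838}{-4961}\right) = \left(4271 + 14 \left(1 + 28\right)\right) \left(-3734 - - \frac{1838}{4961}\right) = \left(4271 + 14 \cdot 29\right) \left(-3734 + \frac{1838}{4961}\right) = \left(4271 + 406\right) \left(- \frac{18522536}{4961}\right) = 4677 \left(- \frac{18522536}{4961}\right) = - \frac{86629900872}{4961}$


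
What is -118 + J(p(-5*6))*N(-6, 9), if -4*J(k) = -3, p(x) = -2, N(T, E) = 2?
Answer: -233/2 ≈ -116.50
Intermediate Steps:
J(k) = ¾ (J(k) = -¼*(-3) = ¾)
-118 + J(p(-5*6))*N(-6, 9) = -118 + (¾)*2 = -118 + 3/2 = -233/2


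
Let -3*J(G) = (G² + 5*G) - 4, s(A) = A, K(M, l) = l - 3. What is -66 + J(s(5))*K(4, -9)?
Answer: 118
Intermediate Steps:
K(M, l) = -3 + l
J(G) = 4/3 - 5*G/3 - G²/3 (J(G) = -((G² + 5*G) - 4)/3 = -(-4 + G² + 5*G)/3 = 4/3 - 5*G/3 - G²/3)
-66 + J(s(5))*K(4, -9) = -66 + (4/3 - 5/3*5 - ⅓*5²)*(-3 - 9) = -66 + (4/3 - 25/3 - ⅓*25)*(-12) = -66 + (4/3 - 25/3 - 25/3)*(-12) = -66 - 46/3*(-12) = -66 + 184 = 118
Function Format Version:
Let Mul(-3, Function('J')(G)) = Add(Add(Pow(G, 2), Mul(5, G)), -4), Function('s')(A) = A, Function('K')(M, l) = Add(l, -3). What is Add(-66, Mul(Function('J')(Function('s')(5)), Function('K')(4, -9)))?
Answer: 118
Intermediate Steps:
Function('K')(M, l) = Add(-3, l)
Function('J')(G) = Add(Rational(4, 3), Mul(Rational(-5, 3), G), Mul(Rational(-1, 3), Pow(G, 2))) (Function('J')(G) = Mul(Rational(-1, 3), Add(Add(Pow(G, 2), Mul(5, G)), -4)) = Mul(Rational(-1, 3), Add(-4, Pow(G, 2), Mul(5, G))) = Add(Rational(4, 3), Mul(Rational(-5, 3), G), Mul(Rational(-1, 3), Pow(G, 2))))
Add(-66, Mul(Function('J')(Function('s')(5)), Function('K')(4, -9))) = Add(-66, Mul(Add(Rational(4, 3), Mul(Rational(-5, 3), 5), Mul(Rational(-1, 3), Pow(5, 2))), Add(-3, -9))) = Add(-66, Mul(Add(Rational(4, 3), Rational(-25, 3), Mul(Rational(-1, 3), 25)), -12)) = Add(-66, Mul(Add(Rational(4, 3), Rational(-25, 3), Rational(-25, 3)), -12)) = Add(-66, Mul(Rational(-46, 3), -12)) = Add(-66, 184) = 118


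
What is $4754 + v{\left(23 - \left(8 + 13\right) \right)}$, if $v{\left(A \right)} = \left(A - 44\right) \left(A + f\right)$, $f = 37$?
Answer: $3116$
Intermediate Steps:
$v{\left(A \right)} = \left(-44 + A\right) \left(37 + A\right)$ ($v{\left(A \right)} = \left(A - 44\right) \left(A + 37\right) = \left(-44 + A\right) \left(37 + A\right)$)
$4754 + v{\left(23 - \left(8 + 13\right) \right)} = 4754 - \left(1628 - \left(23 - \left(8 + 13\right)\right)^{2} + 7 \left(23 - \left(8 + 13\right)\right)\right) = 4754 - \left(1628 - \left(23 - 21\right)^{2} + 7 \left(23 - 21\right)\right) = 4754 - \left(1642 - 4\right) = 4754 - 1638 = 3116$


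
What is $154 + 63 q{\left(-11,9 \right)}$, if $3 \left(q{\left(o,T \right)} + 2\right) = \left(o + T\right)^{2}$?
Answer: $112$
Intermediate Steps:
$q{\left(o,T \right)} = -2 + \frac{\left(T + o\right)^{2}}{3}$ ($q{\left(o,T \right)} = -2 + \frac{\left(o + T\right)^{2}}{3} = -2 + \frac{\left(T + o\right)^{2}}{3}$)
$154 + 63 q{\left(-11,9 \right)} = 154 + 63 \left(-2 + \frac{\left(9 - 11\right)^{2}}{3}\right) = 154 + 63 \left(-2 + \frac{\left(-2\right)^{2}}{3}\right) = 154 + 63 \left(-2 + \frac{1}{3} \cdot 4\right) = 154 + 63 \left(-2 + \frac{4}{3}\right) = 154 + 63 \left(- \frac{2}{3}\right) = 154 - 42 = 112$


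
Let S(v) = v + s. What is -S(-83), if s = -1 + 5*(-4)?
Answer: 104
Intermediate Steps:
s = -21 (s = -1 - 20 = -21)
S(v) = -21 + v (S(v) = v - 21 = -21 + v)
-S(-83) = -(-21 - 83) = -1*(-104) = 104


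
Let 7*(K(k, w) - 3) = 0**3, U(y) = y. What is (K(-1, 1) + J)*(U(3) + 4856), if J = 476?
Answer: 2327461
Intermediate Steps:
K(k, w) = 3 (K(k, w) = 3 + (1/7)*0**3 = 3 + (1/7)*0 = 3 + 0 = 3)
(K(-1, 1) + J)*(U(3) + 4856) = (3 + 476)*(3 + 4856) = 479*4859 = 2327461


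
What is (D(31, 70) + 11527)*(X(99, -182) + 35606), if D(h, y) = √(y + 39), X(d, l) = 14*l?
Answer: 381059566 + 33058*√109 ≈ 3.8140e+8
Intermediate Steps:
D(h, y) = √(39 + y)
(D(31, 70) + 11527)*(X(99, -182) + 35606) = (√(39 + 70) + 11527)*(14*(-182) + 35606) = (√109 + 11527)*(-2548 + 35606) = (11527 + √109)*33058 = 381059566 + 33058*√109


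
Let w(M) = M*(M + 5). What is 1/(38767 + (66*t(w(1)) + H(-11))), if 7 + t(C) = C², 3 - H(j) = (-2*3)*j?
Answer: 1/40618 ≈ 2.4620e-5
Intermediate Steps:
H(j) = 3 + 6*j (H(j) = 3 - (-2*3)*j = 3 - (-6)*j = 3 + 6*j)
w(M) = M*(5 + M)
t(C) = -7 + C²
1/(38767 + (66*t(w(1)) + H(-11))) = 1/(38767 + (66*(-7 + (1*(5 + 1))²) + (3 + 6*(-11)))) = 1/(38767 + (66*(-7 + (1*6)²) + (3 - 66))) = 1/(38767 + (66*(-7 + 6²) - 63)) = 1/(38767 + (66*(-7 + 36) - 63)) = 1/(38767 + (66*29 - 63)) = 1/(38767 + (1914 - 63)) = 1/(38767 + 1851) = 1/40618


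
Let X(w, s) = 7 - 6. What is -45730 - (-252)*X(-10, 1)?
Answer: -45478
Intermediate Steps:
X(w, s) = 1
-45730 - (-252)*X(-10, 1) = -45730 - (-252) = -45730 - 1*(-252) = -45730 + 252 = -45478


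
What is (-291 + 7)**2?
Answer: 80656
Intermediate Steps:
(-291 + 7)**2 = (-284)**2 = 80656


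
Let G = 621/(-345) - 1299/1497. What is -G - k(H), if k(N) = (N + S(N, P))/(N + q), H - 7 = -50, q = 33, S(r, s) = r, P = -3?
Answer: -14801/2495 ≈ -5.9323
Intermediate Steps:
H = -43 (H = 7 - 50 = -43)
G = -6656/2495 (G = 621*(-1/345) - 1299*1/1497 = -9/5 - 433/499 = -6656/2495 ≈ -2.6677)
k(N) = 2*N/(33 + N) (k(N) = (N + N)/(N + 33) = (2*N)/(33 + N) = 2*N/(33 + N))
-G - k(H) = -1*(-6656/2495) - 2*(-43)/(33 - 43) = 6656/2495 - 2*(-43)/(-10) = 6656/2495 - 2*(-43)*(-1)/10 = 6656/2495 - 1*43/5 = 6656/2495 - 43/5 = -14801/2495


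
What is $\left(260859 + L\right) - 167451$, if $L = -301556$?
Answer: $-208148$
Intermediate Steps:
$\left(260859 + L\right) - 167451 = \left(260859 - 301556\right) - 167451 = -40697 - 167451 = -208148$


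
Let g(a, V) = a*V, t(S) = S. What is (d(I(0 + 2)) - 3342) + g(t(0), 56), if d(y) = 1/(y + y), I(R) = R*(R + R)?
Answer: -53471/16 ≈ -3341.9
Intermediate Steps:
I(R) = 2*R² (I(R) = R*(2*R) = 2*R²)
g(a, V) = V*a
d(y) = 1/(2*y)
(d(I(0 + 2)) - 3342) + g(t(0), 56) = (1/(2*((2*(0 + 2)²))) - 3342) + 56*0 = (1/(2*((2*2²))) - 3342) + 0 = (1/(2*((2*4))) - 3342) + 0 = ((½)/8 - 3342) + 0 = ((½)*(⅛) - 3342) + 0 = (1/16 - 3342) + 0 = -53471/16 + 0 = -53471/16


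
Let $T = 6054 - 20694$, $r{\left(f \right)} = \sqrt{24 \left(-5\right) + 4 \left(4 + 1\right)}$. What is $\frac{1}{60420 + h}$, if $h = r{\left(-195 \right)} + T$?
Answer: $\frac{2289}{104790425} - \frac{i}{209580850} \approx 2.1844 \cdot 10^{-5} - 4.7714 \cdot 10^{-9} i$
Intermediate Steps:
$r{\left(f \right)} = 10 i$ ($r{\left(f \right)} = \sqrt{-120 + 4 \cdot 5} = \sqrt{-120 + 20} = \sqrt{-100} = 10 i$)
$T = -14640$
$h = -14640 + 10 i$ ($h = 10 i - 14640 = -14640 + 10 i \approx -14640.0 + 10.0 i$)
$\frac{1}{60420 + h} = \frac{1}{60420 - \left(14640 - 10 i\right)} = \frac{1}{45780 + 10 i} = \frac{45780 - 10 i}{2095808500}$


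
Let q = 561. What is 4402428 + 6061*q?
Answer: 7802649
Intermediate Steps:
4402428 + 6061*q = 4402428 + 6061*561 = 4402428 + 3400221 = 7802649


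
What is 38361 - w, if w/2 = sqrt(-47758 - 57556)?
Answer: 38361 - 2*I*sqrt(105314) ≈ 38361.0 - 649.04*I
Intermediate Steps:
w = 2*I*sqrt(105314) (w = 2*sqrt(-47758 - 57556) = 2*sqrt(-105314) = 2*(I*sqrt(105314)) = 2*I*sqrt(105314) ≈ 649.04*I)
38361 - w = 38361 - 2*I*sqrt(105314)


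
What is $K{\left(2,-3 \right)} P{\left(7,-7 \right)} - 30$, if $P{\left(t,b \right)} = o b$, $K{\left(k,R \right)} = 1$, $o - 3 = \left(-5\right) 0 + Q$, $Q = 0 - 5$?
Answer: $-16$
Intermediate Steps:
$Q = -5$
$o = -2$ ($o = 3 - 5 = -2$)
$P{\left(t,b \right)} = - 2 b$
$K{\left(2,-3 \right)} P{\left(7,-7 \right)} - 30 = 1 \left(\left(-2\right) \left(-7\right)\right) - 30 = 1 \cdot 14 - 30 = 14 - 30 = -16$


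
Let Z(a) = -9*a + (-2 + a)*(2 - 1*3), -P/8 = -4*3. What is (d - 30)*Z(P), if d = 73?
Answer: -41194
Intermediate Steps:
P = 96 (P = -(-32)*3 = -8*(-12) = 96)
Z(a) = 2 - 10*a (Z(a) = -9*a + (-2 + a)*(2 - 3) = -9*a + (-2 + a)*(-1) = -9*a + (2 - a) = 2 - 10*a)
(d - 30)*Z(P) = (73 - 30)*(2 - 10*96) = 43*(2 - 960) = 43*(-958) = -41194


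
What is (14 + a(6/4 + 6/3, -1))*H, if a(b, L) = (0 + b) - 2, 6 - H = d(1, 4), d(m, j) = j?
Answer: 31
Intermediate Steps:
H = 2 (H = 6 - 1*4 = 6 - 4 = 2)
a(b, L) = -2 + b (a(b, L) = b - 2 = -2 + b)
(14 + a(6/4 + 6/3, -1))*H = (14 + (-2 + (6/4 + 6/3)))*2 = (14 + (-2 + (6*(¼) + 6*(⅓))))*2 = (14 + (-2 + (3/2 + 2)))*2 = (14 + (-2 + 7/2))*2 = (14 + 3/2)*2 = (31/2)*2 = 31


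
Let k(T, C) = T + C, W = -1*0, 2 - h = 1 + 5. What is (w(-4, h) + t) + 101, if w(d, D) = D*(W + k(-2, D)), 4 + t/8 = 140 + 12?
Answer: 1309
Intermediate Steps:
t = 1184 (t = -32 + 8*(140 + 12) = -32 + 8*152 = -32 + 1216 = 1184)
h = -4 (h = 2 - (1 + 5) = 2 - 1*6 = 2 - 6 = -4)
W = 0
k(T, C) = C + T
w(d, D) = D*(-2 + D) (w(d, D) = D*(0 + (D - 2)) = D*(0 + (-2 + D)) = D*(-2 + D))
(w(-4, h) + t) + 101 = (-4*(-2 - 4) + 1184) + 101 = (-4*(-6) + 1184) + 101 = (24 + 1184) + 101 = 1208 + 101 = 1309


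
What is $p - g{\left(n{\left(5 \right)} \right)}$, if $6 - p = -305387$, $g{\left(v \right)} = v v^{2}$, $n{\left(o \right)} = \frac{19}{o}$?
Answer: $\frac{38167266}{125} \approx 3.0534 \cdot 10^{5}$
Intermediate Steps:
$g{\left(v \right)} = v^{3}$
$p = 305393$ ($p = 6 - -305387 = 6 + 305387 = 305393$)
$p - g{\left(n{\left(5 \right)} \right)} = 305393 - \left(\frac{19}{5}\right)^{3} = 305393 - \frac{6859}{125} = \frac{38167266}{125}$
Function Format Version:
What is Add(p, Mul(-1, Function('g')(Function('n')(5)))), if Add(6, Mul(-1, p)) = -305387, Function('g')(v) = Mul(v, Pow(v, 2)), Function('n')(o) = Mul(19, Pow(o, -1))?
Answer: Rational(38167266, 125) ≈ 3.0534e+5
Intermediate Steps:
Function('g')(v) = Pow(v, 3)
p = 305393 (p = Add(6, Mul(-1, -305387)) = Add(6, 305387) = 305393)
Add(p, Mul(-1, Function('g')(Function('n')(5)))) = Add(305393, Mul(-1, Pow(Mul(19, Pow(5, -1)), 3))) = Add(305393, Mul(-1, Pow(Mul(19, Rational(1, 5)), 3))) = Add(305393, Mul(-1, Pow(Rational(19, 5), 3))) = Add(305393, Mul(-1, Rational(6859, 125))) = Add(305393, Rational(-6859, 125)) = Rational(38167266, 125)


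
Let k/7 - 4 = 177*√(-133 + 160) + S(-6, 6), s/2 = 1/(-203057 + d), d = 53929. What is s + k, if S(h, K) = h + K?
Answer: 2087791/74564 + 3717*√3 ≈ 6466.0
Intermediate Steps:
S(h, K) = K + h
s = -1/74564 (s = 2/(-203057 + 53929) = 2/(-149128) = 2*(-1/149128) = -1/74564 ≈ -1.3411e-5)
k = 28 + 3717*√3 (k = 28 + 7*(177*√(-133 + 160) + (6 - 6)) = 28 + 7*(177*√27 + 0) = 28 + 7*(177*(3*√3) + 0) = 28 + 7*(531*√3 + 0) = 28 + 7*(531*√3) = 28 + 3717*√3 ≈ 6466.0)
s + k = -1/74564 + (28 + 3717*√3) = 2087791/74564 + 3717*√3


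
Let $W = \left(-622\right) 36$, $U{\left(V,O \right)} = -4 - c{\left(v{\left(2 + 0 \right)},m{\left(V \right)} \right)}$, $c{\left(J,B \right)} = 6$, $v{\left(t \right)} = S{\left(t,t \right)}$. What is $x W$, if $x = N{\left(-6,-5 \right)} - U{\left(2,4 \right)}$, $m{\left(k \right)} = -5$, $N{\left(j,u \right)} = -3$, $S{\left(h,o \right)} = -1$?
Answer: $-156744$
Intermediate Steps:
$v{\left(t \right)} = -1$
$U{\left(V,O \right)} = -10$ ($U{\left(V,O \right)} = -4 - 6 = -10$)
$W = -22392$
$x = 7$ ($x = -3 - -10 = -3 + 10 = 7$)
$x W = 7 \left(-22392\right) = -156744$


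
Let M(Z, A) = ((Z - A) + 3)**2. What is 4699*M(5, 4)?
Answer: 75184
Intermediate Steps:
M(Z, A) = (3 + Z - A)**2
4699*M(5, 4) = 4699*(3 + 5 - 1*4)**2 = 4699*(3 + 5 - 4)**2 = 4699*4**2 = 4699*16 = 75184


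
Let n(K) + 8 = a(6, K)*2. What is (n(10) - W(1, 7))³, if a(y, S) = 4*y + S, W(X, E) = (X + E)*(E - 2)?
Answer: 8000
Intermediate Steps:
W(X, E) = (-2 + E)*(E + X) (W(X, E) = (E + X)*(-2 + E) = (-2 + E)*(E + X))
a(y, S) = S + 4*y
n(K) = 40 + 2*K (n(K) = -8 + (K + 4*6)*2 = -8 + (K + 24)*2 = -8 + (24 + K)*2 = -8 + (48 + 2*K) = 40 + 2*K)
(n(10) - W(1, 7))³ = ((40 + 2*10) - (7² - 2*7 - 2*1 + 7*1))³ = ((40 + 20) - (49 - 14 - 2 + 7))³ = (60 - 1*40)³ = (60 - 40)³ = 20³ = 8000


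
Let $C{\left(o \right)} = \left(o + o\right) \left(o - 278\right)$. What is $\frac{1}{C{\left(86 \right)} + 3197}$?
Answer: $- \frac{1}{29827} \approx -3.3527 \cdot 10^{-5}$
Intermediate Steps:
$C{\left(o \right)} = 2 o \left(-278 + o\right)$ ($C{\left(o \right)} = 2 o \left(o - 278\right) = 2 o \left(-278 + o\right)$)
$\frac{1}{C{\left(86 \right)} + 3197} = \frac{1}{2 \cdot 86 \left(-278 + 86\right) + 3197} = \frac{1}{2 \cdot 86 \left(-192\right) + 3197} = \frac{1}{-33024 + 3197} = \frac{1}{-29827} = - \frac{1}{29827}$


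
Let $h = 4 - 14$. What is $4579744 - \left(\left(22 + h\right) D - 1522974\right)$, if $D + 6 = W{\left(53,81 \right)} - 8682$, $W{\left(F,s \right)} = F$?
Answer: $6206338$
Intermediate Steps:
$h = -10$
$D = -8635$ ($D = -6 + \left(53 - 8682\right) = -6 - 8629 = -8635$)
$4579744 - \left(\left(22 + h\right) D - 1522974\right) = 4579744 - \left(\left(22 - 10\right) \left(-8635\right) - 1522974\right) = 4579744 - \left(12 \left(-8635\right) - 1522974\right) = 4579744 - \left(-103620 - 1522974\right) = 4579744 - -1626594 = 4579744 + 1626594 = 6206338$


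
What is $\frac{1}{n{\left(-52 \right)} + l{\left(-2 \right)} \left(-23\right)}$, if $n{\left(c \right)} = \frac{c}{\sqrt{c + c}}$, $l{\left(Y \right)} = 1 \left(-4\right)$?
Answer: $\frac{46}{4245} - \frac{i \sqrt{26}}{8490} \approx 0.010836 - 0.00060059 i$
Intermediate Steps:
$l{\left(Y \right)} = -4$
$n{\left(c \right)} = \frac{\sqrt{2} \sqrt{c}}{2}$ ($n{\left(c \right)} = \frac{c}{\sqrt{2 c}} = \frac{c}{\sqrt{2} \sqrt{c}} = c \frac{\sqrt{2}}{2 \sqrt{c}} = \frac{\sqrt{2} \sqrt{c}}{2}$)
$\frac{1}{n{\left(-52 \right)} + l{\left(-2 \right)} \left(-23\right)} = \frac{1}{\frac{\sqrt{2} \sqrt{-52}}{2} - -92} = \frac{1}{\frac{\sqrt{2} \cdot 2 i \sqrt{13}}{2} + 92} = \frac{1}{i \sqrt{26} + 92} = \frac{1}{92 + i \sqrt{26}}$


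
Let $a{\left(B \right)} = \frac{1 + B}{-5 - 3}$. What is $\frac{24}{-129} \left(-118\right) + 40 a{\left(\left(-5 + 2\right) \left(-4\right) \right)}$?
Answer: $- \frac{1851}{43} \approx -43.047$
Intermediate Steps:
$a{\left(B \right)} = - \frac{1}{8} - \frac{B}{8}$ ($a{\left(B \right)} = \frac{1 + B}{-8} = \left(1 + B\right) \left(- \frac{1}{8}\right) = - \frac{1}{8} - \frac{B}{8}$)
$\frac{24}{-129} \left(-118\right) + 40 a{\left(\left(-5 + 2\right) \left(-4\right) \right)} = \frac{24}{-129} \left(-118\right) + 40 \left(- \frac{1}{8} - \frac{\left(-5 + 2\right) \left(-4\right)}{8}\right) = 24 \left(- \frac{1}{129}\right) \left(-118\right) + 40 \left(- \frac{1}{8} - \frac{\left(-3\right) \left(-4\right)}{8}\right) = \left(- \frac{8}{43}\right) \left(-118\right) + 40 \left(- \frac{1}{8} - \frac{3}{2}\right) = \frac{944}{43} + 40 \left(- \frac{1}{8} - \frac{3}{2}\right) = \frac{944}{43} + 40 \left(- \frac{13}{8}\right) = \frac{944}{43} - 65 = - \frac{1851}{43}$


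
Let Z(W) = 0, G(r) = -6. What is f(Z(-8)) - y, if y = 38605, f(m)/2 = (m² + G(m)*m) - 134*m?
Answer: -38605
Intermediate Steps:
f(m) = -280*m + 2*m² (f(m) = 2*((m² - 6*m) - 134*m) = 2*(m² - 140*m) = -280*m + 2*m²)
f(Z(-8)) - y = 2*0*(-140 + 0) - 1*38605 = 2*0*(-140) - 38605 = 0 - 38605 = -38605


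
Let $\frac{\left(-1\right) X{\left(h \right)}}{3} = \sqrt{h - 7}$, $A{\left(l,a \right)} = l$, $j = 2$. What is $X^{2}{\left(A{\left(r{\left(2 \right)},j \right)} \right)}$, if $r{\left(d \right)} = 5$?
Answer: $-18$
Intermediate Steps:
$X{\left(h \right)} = - 3 \sqrt{-7 + h}$ ($X{\left(h \right)} = - 3 \sqrt{h - 7} = - 3 \sqrt{-7 + h}$)
$X^{2}{\left(A{\left(r{\left(2 \right)},j \right)} \right)} = \left(- 3 \sqrt{-7 + 5}\right)^{2} = \left(- 3 \sqrt{-2}\right)^{2} = \left(- 3 i \sqrt{2}\right)^{2} = -18$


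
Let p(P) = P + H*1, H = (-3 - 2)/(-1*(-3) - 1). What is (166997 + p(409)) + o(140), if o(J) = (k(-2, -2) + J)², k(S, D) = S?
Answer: 372895/2 ≈ 1.8645e+5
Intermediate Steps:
H = -5/2 (H = -5/(3 - 1) = -5/2 ≈ -2.5000)
o(J) = (-2 + J)²
p(P) = -5/2 + P (p(P) = P - 5/2*1 = P - 5/2 = -5/2 + P)
(166997 + p(409)) + o(140) = (166997 + (-5/2 + 409)) + (-2 + 140)² = (166997 + 813/2) + 138² = 334807/2 + 19044 = 372895/2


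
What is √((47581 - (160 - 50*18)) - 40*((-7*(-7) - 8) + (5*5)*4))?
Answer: √42681 ≈ 206.59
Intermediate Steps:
√((47581 - (160 - 50*18)) - 40*((-7*(-7) - 8) + (5*5)*4)) = √((47581 - (160 - 900)) - 40*((49 - 8) + 25*4)) = √((47581 - 1*(-740)) - 40*(41 + 100)) = √((47581 + 740) - 40*141) = √(48321 - 5640) = √42681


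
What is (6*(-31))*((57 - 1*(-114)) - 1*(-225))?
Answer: -73656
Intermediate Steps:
(6*(-31))*((57 - 1*(-114)) - 1*(-225)) = -186*((57 + 114) + 225) = -186*(171 + 225) = -186*396 = -73656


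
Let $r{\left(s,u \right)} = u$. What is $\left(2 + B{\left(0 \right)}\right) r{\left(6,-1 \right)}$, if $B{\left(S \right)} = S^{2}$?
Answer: $-2$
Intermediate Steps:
$\left(2 + B{\left(0 \right)}\right) r{\left(6,-1 \right)} = \left(2 + 0^{2}\right) \left(-1\right) = \left(2 + 0\right) \left(-1\right) = 2 \left(-1\right) = -2$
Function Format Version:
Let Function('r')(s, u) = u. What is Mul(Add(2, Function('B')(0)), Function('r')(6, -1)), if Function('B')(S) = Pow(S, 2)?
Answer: -2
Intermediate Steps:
Mul(Add(2, Function('B')(0)), Function('r')(6, -1)) = Mul(Add(2, Pow(0, 2)), -1) = Mul(Add(2, 0), -1) = Mul(2, -1) = -2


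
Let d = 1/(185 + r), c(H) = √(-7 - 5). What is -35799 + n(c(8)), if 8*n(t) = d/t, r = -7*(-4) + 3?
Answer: -35799 - I*√3/10368 ≈ -35799.0 - 0.00016706*I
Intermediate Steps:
r = 31 (r = 28 + 3 = 31)
c(H) = 2*I*√3 (c(H) = √(-12) = 2*I*√3)
d = 1/216 (d = 1/(185 + 31) = 1/216 ≈ 0.0046296)
n(t) = 1/(1728*t) (n(t) = (1/(216*t))/8 = 1/(1728*t))
-35799 + n(c(8)) = -35799 + 1/(1728*((2*I*√3))) = -35799 + (-I*√3/6)/1728 = -35799 - I*√3/10368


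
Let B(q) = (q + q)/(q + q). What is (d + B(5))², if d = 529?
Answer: 280900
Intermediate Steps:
B(q) = 1 (B(q) = (2*q)/((2*q)) = (2*q)*(1/(2*q)) = 1)
(d + B(5))² = (529 + 1)² = 530² = 280900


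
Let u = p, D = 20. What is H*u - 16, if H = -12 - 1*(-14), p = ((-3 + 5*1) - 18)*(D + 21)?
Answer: -1328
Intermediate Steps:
p = -656 (p = ((-3 + 5*1) - 18)*(20 + 21) = ((-3 + 5) - 18)*41 = (2 - 18)*41 = -16*41 = -656)
u = -656
H = 2 (H = -12 + 14 = 2)
H*u - 16 = 2*(-656) - 16 = -1312 - 16 = -1328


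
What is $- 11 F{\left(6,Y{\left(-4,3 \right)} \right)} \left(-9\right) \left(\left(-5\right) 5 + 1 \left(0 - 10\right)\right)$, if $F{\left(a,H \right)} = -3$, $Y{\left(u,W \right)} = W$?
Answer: $10395$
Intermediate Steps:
$- 11 F{\left(6,Y{\left(-4,3 \right)} \right)} \left(-9\right) \left(\left(-5\right) 5 + 1 \left(0 - 10\right)\right) = - 11 \left(\left(-3\right) \left(-9\right)\right) \left(\left(-5\right) 5 + 1 \left(0 - 10\right)\right) = \left(-11\right) 27 \left(-25 + 1 \left(0 - 10\right)\right) = - 297 \left(-25 + 1 \left(0 - 10\right)\right) = - 297 \left(-25 + 1 \left(-10\right)\right) = - 297 \left(-25 - 10\right) = \left(-297\right) \left(-35\right) = 10395$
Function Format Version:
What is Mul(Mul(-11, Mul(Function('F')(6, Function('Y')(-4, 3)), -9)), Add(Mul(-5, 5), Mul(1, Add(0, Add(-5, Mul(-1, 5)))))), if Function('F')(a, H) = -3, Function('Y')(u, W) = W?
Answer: 10395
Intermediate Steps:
Mul(Mul(-11, Mul(Function('F')(6, Function('Y')(-4, 3)), -9)), Add(Mul(-5, 5), Mul(1, Add(0, Add(-5, Mul(-1, 5)))))) = Mul(Mul(-11, Mul(-3, -9)), Add(Mul(-5, 5), Mul(1, Add(0, Add(-5, Mul(-1, 5)))))) = Mul(Mul(-11, 27), Add(-25, Mul(1, Add(0, Add(-5, -5))))) = Mul(-297, Add(-25, Mul(1, Add(0, -10)))) = Mul(-297, Add(-25, Mul(1, -10))) = Mul(-297, Add(-25, -10)) = Mul(-297, -35) = 10395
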